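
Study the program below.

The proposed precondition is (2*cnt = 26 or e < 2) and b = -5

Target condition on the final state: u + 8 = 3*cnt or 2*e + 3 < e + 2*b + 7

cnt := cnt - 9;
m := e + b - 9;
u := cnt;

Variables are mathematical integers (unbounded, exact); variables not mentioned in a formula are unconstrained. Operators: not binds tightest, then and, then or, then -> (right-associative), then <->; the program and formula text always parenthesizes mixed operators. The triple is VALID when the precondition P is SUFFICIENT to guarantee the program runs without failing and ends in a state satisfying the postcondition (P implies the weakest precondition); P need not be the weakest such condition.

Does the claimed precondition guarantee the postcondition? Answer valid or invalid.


Working backward. After the program, the postcondition u + 8 = 3*cnt or 2*e + 3 < e + 2*b + 7 must hold; in canonical form it is u = 3*cnt - 8 or e < 2*b + 4.
Before u := cnt: 2*cnt = 8 or e < 2*b + 4
Before m := e + b - 9: 2*cnt = 8 or e < 2*b + 4
Before cnt := cnt - 9: 2*cnt = 26 or e < 2*b + 4
The weakest precondition is 2*cnt = 26 or e < 2*b + 4.
Check whether (2*cnt = 26 or e < 2) and b = -5 implies it.
Countermodel: at the initial state b = -5, cnt = 14, e = -6, the precondition holds but the weakest precondition fails.
Answer: invalid


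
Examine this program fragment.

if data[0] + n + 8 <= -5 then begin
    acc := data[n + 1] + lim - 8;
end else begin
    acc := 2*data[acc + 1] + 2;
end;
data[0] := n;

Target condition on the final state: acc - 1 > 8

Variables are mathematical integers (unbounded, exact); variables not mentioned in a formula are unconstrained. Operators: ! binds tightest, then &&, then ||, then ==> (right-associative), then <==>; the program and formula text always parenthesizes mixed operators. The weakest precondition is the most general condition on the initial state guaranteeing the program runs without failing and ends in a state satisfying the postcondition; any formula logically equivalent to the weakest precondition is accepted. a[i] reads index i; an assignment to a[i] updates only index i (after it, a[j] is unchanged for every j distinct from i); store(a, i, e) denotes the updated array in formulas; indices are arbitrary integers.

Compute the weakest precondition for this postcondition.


Working backward. After the program, the postcondition acc - 1 > 8 must hold; in canonical form it is acc > 9.
Before data[0] := n: acc > 9
Then branch requires data[n + 1] + lim > 17; else branch requires 2*data[acc + 1] > 7.
Before the if: (data[0] + n <= -13 ==> data[n + 1] + lim > 17) && ((!(data[0] + n <= -13)) ==> 2*data[acc + 1] > 7)
Answer: WP = (data[0] + n <= -13 ==> data[n + 1] + lim > 17) && ((!(data[0] + n <= -13)) ==> 2*data[acc + 1] > 7)


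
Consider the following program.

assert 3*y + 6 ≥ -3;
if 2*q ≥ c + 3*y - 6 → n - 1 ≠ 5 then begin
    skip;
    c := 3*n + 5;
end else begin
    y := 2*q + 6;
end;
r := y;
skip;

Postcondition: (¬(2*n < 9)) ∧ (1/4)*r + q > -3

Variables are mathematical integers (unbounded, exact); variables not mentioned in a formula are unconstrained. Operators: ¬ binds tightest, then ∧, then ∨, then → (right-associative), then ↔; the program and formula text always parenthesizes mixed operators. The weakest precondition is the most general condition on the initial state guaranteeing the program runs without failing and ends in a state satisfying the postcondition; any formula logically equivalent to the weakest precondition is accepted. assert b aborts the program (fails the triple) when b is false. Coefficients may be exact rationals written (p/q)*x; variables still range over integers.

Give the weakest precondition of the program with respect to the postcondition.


Working backward. After the program, the postcondition (¬(2*n < 9)) ∧ (1/4)*r + q > -3 must hold; in canonical form it is (¬(2*n < 9)) ∧ q + (1/4)*r > -3.
Before skip: (¬(2*n < 9)) ∧ q + (1/4)*r > -3
Before r := y: (¬(2*n < 9)) ∧ q + (1/4)*y > -3
Then branch requires (¬(2*n < 9)) ∧ q + (1/4)*y > -3; else branch requires (¬(2*n < 9)) ∧ (3/2)*q > -9/2.
Before the if: ((2*q ≥ c + 3*y - 6 → n ≠ 6) → ((¬(2*n < 9)) ∧ q + (1/4)*y > -3)) ∧ ((¬(2*q ≥ c + 3*y - 6 → n ≠ 6)) → ((¬(2*n < 9)) ∧ (3/2)*q > -9/2))
Before assert 3*y + 6 ≥ -3: 3*y ≥ -9 ∧ ((2*q ≥ c + 3*y - 6 → n ≠ 6) → ((¬(2*n < 9)) ∧ q + (1/4)*y > -3)) ∧ ((¬(2*q ≥ c + 3*y - 6 → n ≠ 6)) → ((¬(2*n < 9)) ∧ (3/2)*q > -9/2))
Answer: WP = 3*y ≥ -9 ∧ ((2*q ≥ c + 3*y - 6 → n ≠ 6) → ((¬(2*n < 9)) ∧ q + (1/4)*y > -3)) ∧ ((¬(2*q ≥ c + 3*y - 6 → n ≠ 6)) → ((¬(2*n < 9)) ∧ (3/2)*q > -9/2))


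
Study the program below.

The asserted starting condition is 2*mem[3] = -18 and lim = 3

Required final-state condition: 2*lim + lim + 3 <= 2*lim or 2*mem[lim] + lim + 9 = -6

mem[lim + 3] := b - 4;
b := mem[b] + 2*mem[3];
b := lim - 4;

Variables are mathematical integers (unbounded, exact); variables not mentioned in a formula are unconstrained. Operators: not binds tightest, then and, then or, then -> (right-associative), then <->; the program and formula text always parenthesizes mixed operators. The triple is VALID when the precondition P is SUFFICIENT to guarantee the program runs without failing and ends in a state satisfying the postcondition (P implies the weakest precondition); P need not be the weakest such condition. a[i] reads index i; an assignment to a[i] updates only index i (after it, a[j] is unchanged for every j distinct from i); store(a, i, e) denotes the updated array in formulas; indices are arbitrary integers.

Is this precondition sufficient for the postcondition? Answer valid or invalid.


Working backward. After the program, the postcondition 2*lim + lim + 3 <= 2*lim or 2*mem[lim] + lim + 9 = -6 must hold; in canonical form it is lim <= -3 or 2*mem[lim] + lim = -15.
Before b := lim - 4: lim <= -3 or 2*mem[lim] + lim = -15
Before b := mem[b] + 2*mem[3]: lim <= -3 or 2*mem[lim] + lim = -15
Before mem[lim + 3] := b - 4: lim <= -3 or 2*store(mem, lim + 3, b - 4)[lim] + lim = -15
The weakest precondition is lim <= -3 or 2*store(mem, lim + 3, b - 4)[lim] + lim = -15.
Check whether 2*mem[3] = -18 and lim = 3 implies it.
Every state satisfying the precondition satisfies the weakest precondition: the implication holds.
Answer: valid


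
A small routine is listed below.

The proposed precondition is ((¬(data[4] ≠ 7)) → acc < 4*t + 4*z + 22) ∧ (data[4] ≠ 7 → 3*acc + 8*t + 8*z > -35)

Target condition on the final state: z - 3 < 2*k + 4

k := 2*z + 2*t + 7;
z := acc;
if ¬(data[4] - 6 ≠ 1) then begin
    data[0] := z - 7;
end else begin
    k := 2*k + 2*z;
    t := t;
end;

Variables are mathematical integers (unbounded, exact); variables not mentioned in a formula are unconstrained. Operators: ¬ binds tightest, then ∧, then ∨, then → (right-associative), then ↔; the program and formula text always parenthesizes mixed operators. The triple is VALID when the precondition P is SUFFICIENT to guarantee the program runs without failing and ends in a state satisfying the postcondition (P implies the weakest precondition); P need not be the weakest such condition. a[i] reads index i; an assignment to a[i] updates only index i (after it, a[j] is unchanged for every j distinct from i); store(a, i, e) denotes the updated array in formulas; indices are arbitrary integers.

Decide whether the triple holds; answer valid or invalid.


Working backward. After the program, the postcondition z - 3 < 2*k + 4 must hold; in canonical form it is z < 2*k + 7.
Then branch requires z < 2*k + 7; else branch requires 4*k + 3*z > -7.
Before the if: ((¬(data[4] ≠ 7)) → z < 2*k + 7) ∧ (data[4] ≠ 7 → 4*k + 3*z > -7)
Before z := acc: ((¬(data[4] ≠ 7)) → acc < 2*k + 7) ∧ (data[4] ≠ 7 → 3*acc + 4*k > -7)
Before k := 2*z + 2*t + 7: ((¬(data[4] ≠ 7)) → acc < 4*t + 4*z + 21) ∧ (data[4] ≠ 7 → 3*acc + 8*t + 8*z > -35)
The weakest precondition is ((¬(data[4] ≠ 7)) → acc < 4*t + 4*z + 21) ∧ (data[4] ≠ 7 → 3*acc + 8*t + 8*z > -35).
Check whether ((¬(data[4] ≠ 7)) → acc < 4*t + 4*z + 22) ∧ (data[4] ≠ 7 → 3*acc + 8*t + 8*z > -35) implies it.
Countermodel: at the initial state acc = -3, data = {[4] = 7, elsewhere 7}, t = -6, z = 0, the precondition holds but the weakest precondition fails.
Answer: invalid


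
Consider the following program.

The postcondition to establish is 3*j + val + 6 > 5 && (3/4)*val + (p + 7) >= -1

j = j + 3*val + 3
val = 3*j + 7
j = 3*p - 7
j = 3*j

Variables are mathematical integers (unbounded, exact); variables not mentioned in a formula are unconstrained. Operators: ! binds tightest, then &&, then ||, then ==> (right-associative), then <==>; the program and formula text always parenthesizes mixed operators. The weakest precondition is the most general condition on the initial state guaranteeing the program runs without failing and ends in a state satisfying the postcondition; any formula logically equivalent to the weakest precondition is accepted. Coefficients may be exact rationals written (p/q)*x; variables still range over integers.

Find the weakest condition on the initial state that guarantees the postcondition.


Working backward. After the program, the postcondition 3*j + val + 6 > 5 && (3/4)*val + (p + 7) >= -1 must hold; in canonical form it is 3*j + val > -1 && p + (3/4)*val >= -8.
Before j := 3*j: 9*j + val > -1 && p + (3/4)*val >= -8
Before j := 3*p - 7: 27*p + val > 62 && p + (3/4)*val >= -8
Before val := 3*j + 7: 3*j + 27*p > 55 && (9/4)*j + p >= -53/4
Before j := j + 3*val + 3: 3*j + 27*p + 9*val > 46 && (9/4)*j + p + (27/4)*val >= -20
Answer: WP = 3*j + 27*p + 9*val > 46 && (9/4)*j + p + (27/4)*val >= -20


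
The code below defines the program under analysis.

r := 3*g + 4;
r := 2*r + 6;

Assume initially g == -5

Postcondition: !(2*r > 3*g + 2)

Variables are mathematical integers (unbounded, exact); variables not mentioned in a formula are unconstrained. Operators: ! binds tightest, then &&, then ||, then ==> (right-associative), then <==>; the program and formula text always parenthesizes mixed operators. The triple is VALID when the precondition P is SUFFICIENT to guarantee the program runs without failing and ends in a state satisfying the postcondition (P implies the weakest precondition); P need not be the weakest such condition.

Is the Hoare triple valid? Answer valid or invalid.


Working backward. After the program, !(2*r > 3*g + 2) must hold.
Before r := 2*r + 6: !(4*r > 3*g - 10)
Before r := 3*g + 4: !(9*g > -26)
The weakest precondition is !(9*g > -26).
Check whether g == -5 implies it.
Every state satisfying the precondition satisfies the weakest precondition: the implication holds.
Answer: valid


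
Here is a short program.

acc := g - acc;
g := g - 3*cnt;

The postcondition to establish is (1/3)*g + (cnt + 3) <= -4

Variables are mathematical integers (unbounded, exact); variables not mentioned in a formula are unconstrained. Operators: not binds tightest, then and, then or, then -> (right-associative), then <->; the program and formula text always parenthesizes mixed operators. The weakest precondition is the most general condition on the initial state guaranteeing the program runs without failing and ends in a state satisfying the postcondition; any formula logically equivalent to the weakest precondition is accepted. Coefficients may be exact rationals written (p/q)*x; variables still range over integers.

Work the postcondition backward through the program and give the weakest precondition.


Working backward. After the program, the postcondition (1/3)*g + (cnt + 3) <= -4 must hold; in canonical form it is cnt + (1/3)*g <= -7.
Before g := g - 3*cnt: (1/3)*g <= -7
Before acc := g - acc: (1/3)*g <= -7
Answer: WP = (1/3)*g <= -7


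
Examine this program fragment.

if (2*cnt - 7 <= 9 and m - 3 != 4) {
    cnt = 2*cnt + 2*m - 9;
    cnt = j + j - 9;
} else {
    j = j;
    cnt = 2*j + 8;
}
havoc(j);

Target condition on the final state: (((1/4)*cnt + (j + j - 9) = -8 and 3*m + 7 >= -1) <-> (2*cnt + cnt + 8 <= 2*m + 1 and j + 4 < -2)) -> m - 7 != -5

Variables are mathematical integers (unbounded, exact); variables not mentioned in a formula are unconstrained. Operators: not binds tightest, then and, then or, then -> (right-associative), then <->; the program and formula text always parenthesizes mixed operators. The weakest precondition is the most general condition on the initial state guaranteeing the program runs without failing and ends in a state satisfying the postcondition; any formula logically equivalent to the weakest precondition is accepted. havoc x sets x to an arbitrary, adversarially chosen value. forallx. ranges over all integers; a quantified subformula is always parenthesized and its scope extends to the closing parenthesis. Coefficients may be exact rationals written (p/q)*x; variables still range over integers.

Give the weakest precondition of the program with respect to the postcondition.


Working backward. After the program, the postcondition (((1/4)*cnt + (j + j - 9) = -8 and 3*m + 7 >= -1) <-> (2*cnt + cnt + 8 <= 2*m + 1 and j + 4 < -2)) -> m - 7 != -5 must hold; in canonical form it is (((1/4)*cnt + 2*j = 1 and 3*m >= -8) <-> (3*cnt <= 2*m - 7 and j < -6)) -> m != 2.
Before havoc j: forall j_1. ((((1/4)*cnt + 2*j_1 = 1 and 3*m >= -8) <-> (3*cnt <= 2*m - 7 and j_1 < -6)) -> m != 2)
Then branch requires forall j_1. ((((1/2)*j + 2*j_1 = 13/4 and 3*m >= -8) <-> (6*j <= 2*m + 20 and j_1 < -6)) -> m != 2); else branch requires forall j_1. ((((1/2)*j + 2*j_1 = -1 and 3*m >= -8) <-> (6*j <= 2*m - 31 and j_1 < -6)) -> m != 2).
Before the if: ((2*cnt <= 16 and m != 7) -> (forall j_1. ((((1/2)*j + 2*j_1 = 13/4 and 3*m >= -8) <-> (6*j <= 2*m + 20 and j_1 < -6)) -> m != 2))) and ((not (2*cnt <= 16 and m != 7)) -> (forall j_1. ((((1/2)*j + 2*j_1 = -1 and 3*m >= -8) <-> (6*j <= 2*m - 31 and j_1 < -6)) -> m != 2)))
Answer: WP = ((2*cnt <= 16 and m != 7) -> (forall j_1. ((((1/2)*j + 2*j_1 = 13/4 and 3*m >= -8) <-> (6*j <= 2*m + 20 and j_1 < -6)) -> m != 2))) and ((not (2*cnt <= 16 and m != 7)) -> (forall j_1. ((((1/2)*j + 2*j_1 = -1 and 3*m >= -8) <-> (6*j <= 2*m - 31 and j_1 < -6)) -> m != 2)))


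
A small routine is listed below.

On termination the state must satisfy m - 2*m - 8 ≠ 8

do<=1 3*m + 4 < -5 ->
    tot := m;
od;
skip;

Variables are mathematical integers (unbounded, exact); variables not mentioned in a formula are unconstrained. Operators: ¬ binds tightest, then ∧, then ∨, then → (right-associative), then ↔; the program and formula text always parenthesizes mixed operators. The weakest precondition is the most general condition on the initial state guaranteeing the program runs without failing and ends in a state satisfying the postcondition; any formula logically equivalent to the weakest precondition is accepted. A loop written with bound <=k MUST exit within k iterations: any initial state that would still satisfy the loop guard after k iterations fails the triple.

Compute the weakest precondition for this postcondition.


Working backward. After the program, the postcondition m - 2*m - 8 ≠ 8 must hold; in canonical form it is m ≠ -16.
Before skip: m ≠ -16
Before the loop (bound <=1), unroll the exhaustion recursion (WP_0 = exit-now case; WP_j = one more guarded iteration, up to j = 1):
  WP_0: (¬(3*m < -9)) ∧ m ≠ -16
  WP_1: (3*m < -9 → ((¬(3*m < -9)) ∧ m ≠ -16)) ∧ ((¬(3*m < -9)) → m ≠ -16)
So before the loop: (3*m < -9 → ((¬(3*m < -9)) ∧ m ≠ -16)) ∧ ((¬(3*m < -9)) → m ≠ -16)
Answer: WP = (3*m < -9 → ((¬(3*m < -9)) ∧ m ≠ -16)) ∧ ((¬(3*m < -9)) → m ≠ -16)


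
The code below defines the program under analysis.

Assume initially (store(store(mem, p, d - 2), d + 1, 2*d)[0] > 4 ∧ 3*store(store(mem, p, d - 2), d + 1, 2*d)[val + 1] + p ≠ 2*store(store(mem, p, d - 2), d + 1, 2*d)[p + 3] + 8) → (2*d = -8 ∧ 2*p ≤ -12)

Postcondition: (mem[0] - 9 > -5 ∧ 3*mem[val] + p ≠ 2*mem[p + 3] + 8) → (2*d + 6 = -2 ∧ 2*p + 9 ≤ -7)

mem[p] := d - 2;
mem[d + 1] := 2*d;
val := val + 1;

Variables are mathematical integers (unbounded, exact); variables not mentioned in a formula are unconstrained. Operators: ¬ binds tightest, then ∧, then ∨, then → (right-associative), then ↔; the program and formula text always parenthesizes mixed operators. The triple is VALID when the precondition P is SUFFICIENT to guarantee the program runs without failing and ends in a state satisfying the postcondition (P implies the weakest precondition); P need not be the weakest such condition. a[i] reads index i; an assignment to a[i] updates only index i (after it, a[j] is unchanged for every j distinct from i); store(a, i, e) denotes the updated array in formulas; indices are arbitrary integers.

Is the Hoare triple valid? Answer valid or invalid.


Working backward. After the program, the postcondition (mem[0] - 9 > -5 ∧ 3*mem[val] + p ≠ 2*mem[p + 3] + 8) → (2*d + 6 = -2 ∧ 2*p + 9 ≤ -7) must hold; in canonical form it is (mem[0] > 4 ∧ 3*mem[val] + p ≠ 2*mem[p + 3] + 8) → (2*d = -8 ∧ 2*p ≤ -16).
Before val := val + 1: (mem[0] > 4 ∧ 3*mem[val + 1] + p ≠ 2*mem[p + 3] + 8) → (2*d = -8 ∧ 2*p ≤ -16)
Before mem[d + 1] := 2*d: (store(mem, d + 1, 2*d)[0] > 4 ∧ 3*store(mem, d + 1, 2*d)[val + 1] + p ≠ 2*store(mem, d + 1, 2*d)[p + 3] + 8) → (2*d = -8 ∧ 2*p ≤ -16)
Before mem[p] := d - 2: (store(store(mem, p, d - 2), d + 1, 2*d)[0] > 4 ∧ 3*store(store(mem, p, d - 2), d + 1, 2*d)[val + 1] + p ≠ 2*store(store(mem, p, d - 2), d + 1, 2*d)[p + 3] + 8) → (2*d = -8 ∧ 2*p ≤ -16)
The weakest precondition is (store(store(mem, p, d - 2), d + 1, 2*d)[0] > 4 ∧ 3*store(store(mem, p, d - 2), d + 1, 2*d)[val + 1] + p ≠ 2*store(store(mem, p, d - 2), d + 1, 2*d)[p + 3] + 8) → (2*d = -8 ∧ 2*p ≤ -16).
Check whether (store(store(mem, p, d - 2), d + 1, 2*d)[0] > 4 ∧ 3*store(store(mem, p, d - 2), d + 1, 2*d)[val + 1] + p ≠ 2*store(store(mem, p, d - 2), d + 1, 2*d)[p + 3] + 8) → (2*d = -8 ∧ 2*p ≤ -12) implies it.
Countermodel: at the initial state d = -4, mem = {[-6] = 2, [-3] = 2, [0] = 5, elsewhere 2}, p = -6, val = -7, the precondition holds but the weakest precondition fails.
Answer: invalid


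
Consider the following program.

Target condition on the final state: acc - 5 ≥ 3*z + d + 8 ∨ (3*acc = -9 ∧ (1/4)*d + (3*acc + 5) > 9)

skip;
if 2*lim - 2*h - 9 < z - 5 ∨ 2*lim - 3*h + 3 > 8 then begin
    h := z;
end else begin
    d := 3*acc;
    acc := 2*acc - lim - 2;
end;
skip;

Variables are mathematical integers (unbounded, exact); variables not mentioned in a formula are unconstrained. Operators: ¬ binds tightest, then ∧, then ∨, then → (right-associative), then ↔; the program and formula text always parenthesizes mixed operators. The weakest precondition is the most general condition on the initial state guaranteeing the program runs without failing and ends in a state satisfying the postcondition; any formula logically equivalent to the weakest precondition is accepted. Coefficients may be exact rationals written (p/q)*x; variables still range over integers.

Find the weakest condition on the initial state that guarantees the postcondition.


Working backward. After the program, the postcondition acc - 5 ≥ 3*z + d + 8 ∨ (3*acc = -9 ∧ (1/4)*d + (3*acc + 5) > 9) must hold; in canonical form it is acc ≥ d + 3*z + 13 ∨ (3*acc = -9 ∧ 3*acc + (1/4)*d > 4).
Before skip: acc ≥ d + 3*z + 13 ∨ (3*acc = -9 ∧ 3*acc + (1/4)*d > 4)
Then branch requires acc ≥ d + 3*z + 13 ∨ (3*acc = -9 ∧ 3*acc + (1/4)*d > 4); else branch requires acc + lim + 3*z ≤ -15 ∨ (6*acc = 3*lim - 3 ∧ (27/4)*acc > 3*lim + 10).
Before the if: ((2*lim < 2*h + z + 4 ∨ 2*lim > 3*h + 5) → (acc ≥ d + 3*z + 13 ∨ (3*acc = -9 ∧ 3*acc + (1/4)*d > 4))) ∧ ((¬(2*lim < 2*h + z + 4 ∨ 2*lim > 3*h + 5)) → (acc + lim + 3*z ≤ -15 ∨ (6*acc = 3*lim - 3 ∧ (27/4)*acc > 3*lim + 10)))
Before skip: ((2*lim < 2*h + z + 4 ∨ 2*lim > 3*h + 5) → (acc ≥ d + 3*z + 13 ∨ (3*acc = -9 ∧ 3*acc + (1/4)*d > 4))) ∧ ((¬(2*lim < 2*h + z + 4 ∨ 2*lim > 3*h + 5)) → (acc + lim + 3*z ≤ -15 ∨ (6*acc = 3*lim - 3 ∧ (27/4)*acc > 3*lim + 10)))
Answer: WP = ((2*lim < 2*h + z + 4 ∨ 2*lim > 3*h + 5) → (acc ≥ d + 3*z + 13 ∨ (3*acc = -9 ∧ 3*acc + (1/4)*d > 4))) ∧ ((¬(2*lim < 2*h + z + 4 ∨ 2*lim > 3*h + 5)) → (acc + lim + 3*z ≤ -15 ∨ (6*acc = 3*lim - 3 ∧ (27/4)*acc > 3*lim + 10)))


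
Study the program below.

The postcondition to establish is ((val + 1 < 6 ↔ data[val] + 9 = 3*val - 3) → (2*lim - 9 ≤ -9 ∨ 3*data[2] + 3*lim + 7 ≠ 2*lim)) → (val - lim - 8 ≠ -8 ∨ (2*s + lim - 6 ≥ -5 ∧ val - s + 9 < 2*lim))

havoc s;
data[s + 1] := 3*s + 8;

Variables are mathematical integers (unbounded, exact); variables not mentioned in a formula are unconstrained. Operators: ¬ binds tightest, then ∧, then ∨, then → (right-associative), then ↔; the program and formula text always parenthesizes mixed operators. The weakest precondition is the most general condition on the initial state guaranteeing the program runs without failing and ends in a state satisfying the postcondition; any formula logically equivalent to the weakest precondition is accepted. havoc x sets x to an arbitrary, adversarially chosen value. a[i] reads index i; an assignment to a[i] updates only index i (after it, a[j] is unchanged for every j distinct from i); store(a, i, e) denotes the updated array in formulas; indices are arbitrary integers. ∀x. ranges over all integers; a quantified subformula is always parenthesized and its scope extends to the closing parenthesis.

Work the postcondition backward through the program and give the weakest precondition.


Working backward. After the program, the postcondition ((val + 1 < 6 ↔ data[val] + 9 = 3*val - 3) → (2*lim - 9 ≤ -9 ∨ 3*data[2] + 3*lim + 7 ≠ 2*lim)) → (val - lim - 8 ≠ -8 ∨ (2*s + lim - 6 ≥ -5 ∧ val - s + 9 < 2*lim)) must hold; in canonical form it is ((val < 5 ↔ data[val] = 3*val - 12) → (2*lim ≤ 0 ∨ 3*data[2] + lim ≠ -7)) → (val ≠ lim ∨ (lim + 2*s ≥ 1 ∧ val < 2*lim + s - 9)).
Before data[s + 1] := 3*s + 8: ((val < 5 ↔ store(data, s + 1, 3*s + 8)[val] = 3*val - 12) → (2*lim ≤ 0 ∨ 3*store(data, s + 1, 3*s + 8)[2] + lim ≠ -7)) → (val ≠ lim ∨ (lim + 2*s ≥ 1 ∧ val < 2*lim + s - 9))
Before havoc s: ∀s_1. (((val < 5 ↔ store(data, s_1 + 1, 3*s_1 + 8)[val] = 3*val - 12) → (2*lim ≤ 0 ∨ 3*store(data, s_1 + 1, 3*s_1 + 8)[2] + lim ≠ -7)) → (val ≠ lim ∨ (lim + 2*s_1 ≥ 1 ∧ val < 2*lim + s_1 - 9)))
Answer: WP = ∀s_1. (((val < 5 ↔ store(data, s_1 + 1, 3*s_1 + 8)[val] = 3*val - 12) → (2*lim ≤ 0 ∨ 3*store(data, s_1 + 1, 3*s_1 + 8)[2] + lim ≠ -7)) → (val ≠ lim ∨ (lim + 2*s_1 ≥ 1 ∧ val < 2*lim + s_1 - 9)))


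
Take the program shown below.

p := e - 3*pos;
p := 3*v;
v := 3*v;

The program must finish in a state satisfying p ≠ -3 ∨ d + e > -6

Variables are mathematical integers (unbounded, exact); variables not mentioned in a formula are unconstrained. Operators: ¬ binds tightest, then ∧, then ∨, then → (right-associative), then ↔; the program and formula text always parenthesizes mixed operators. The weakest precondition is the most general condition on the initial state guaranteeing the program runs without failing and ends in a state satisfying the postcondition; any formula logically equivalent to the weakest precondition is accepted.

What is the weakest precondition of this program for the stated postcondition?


Working backward. After the program, p ≠ -3 ∨ d + e > -6 must hold.
Before v := 3*v: p ≠ -3 ∨ d + e > -6
Before p := 3*v: 3*v ≠ -3 ∨ d + e > -6
Before p := e - 3*pos: 3*v ≠ -3 ∨ d + e > -6
Answer: WP = 3*v ≠ -3 ∨ d + e > -6


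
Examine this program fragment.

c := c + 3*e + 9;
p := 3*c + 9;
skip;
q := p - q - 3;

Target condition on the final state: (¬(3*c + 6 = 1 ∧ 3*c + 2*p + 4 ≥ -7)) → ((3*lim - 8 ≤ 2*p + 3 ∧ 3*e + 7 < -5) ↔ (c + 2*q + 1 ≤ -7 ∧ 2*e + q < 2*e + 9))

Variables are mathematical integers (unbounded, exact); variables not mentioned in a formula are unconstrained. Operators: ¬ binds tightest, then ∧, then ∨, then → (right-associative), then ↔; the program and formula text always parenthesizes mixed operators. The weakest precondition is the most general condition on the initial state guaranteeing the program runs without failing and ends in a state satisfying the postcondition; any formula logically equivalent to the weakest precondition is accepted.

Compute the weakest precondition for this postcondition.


Working backward. After the program, the postcondition (¬(3*c + 6 = 1 ∧ 3*c + 2*p + 4 ≥ -7)) → ((3*lim - 8 ≤ 2*p + 3 ∧ 3*e + 7 < -5) ↔ (c + 2*q + 1 ≤ -7 ∧ 2*e + q < 2*e + 9)) must hold; in canonical form it is (¬(3*c = -5 ∧ 3*c + 2*p ≥ -11)) → ((3*lim ≤ 2*p + 11 ∧ 3*e < -12) ↔ (c + 2*q ≤ -8 ∧ q < 9)).
Before q := p - q - 3: (¬(3*c = -5 ∧ 3*c + 2*p ≥ -11)) → ((3*lim ≤ 2*p + 11 ∧ 3*e < -12) ↔ (c + 2*p ≤ 2*q - 2 ∧ p < q + 12))
Before skip: (¬(3*c = -5 ∧ 3*c + 2*p ≥ -11)) → ((3*lim ≤ 2*p + 11 ∧ 3*e < -12) ↔ (c + 2*p ≤ 2*q - 2 ∧ p < q + 12))
Before p := 3*c + 9: (¬(3*c = -5 ∧ 9*c ≥ -29)) → ((3*lim ≤ 6*c + 29 ∧ 3*e < -12) ↔ (7*c ≤ 2*q - 20 ∧ 3*c < q + 3))
Before c := c + 3*e + 9: (¬(3*c + 9*e = -32 ∧ 9*c + 27*e ≥ -110)) → ((3*lim ≤ 6*c + 18*e + 83 ∧ 3*e < -12) ↔ (7*c + 21*e ≤ 2*q - 83 ∧ 3*c + 9*e < q - 24))
Answer: WP = (¬(3*c + 9*e = -32 ∧ 9*c + 27*e ≥ -110)) → ((3*lim ≤ 6*c + 18*e + 83 ∧ 3*e < -12) ↔ (7*c + 21*e ≤ 2*q - 83 ∧ 3*c + 9*e < q - 24))


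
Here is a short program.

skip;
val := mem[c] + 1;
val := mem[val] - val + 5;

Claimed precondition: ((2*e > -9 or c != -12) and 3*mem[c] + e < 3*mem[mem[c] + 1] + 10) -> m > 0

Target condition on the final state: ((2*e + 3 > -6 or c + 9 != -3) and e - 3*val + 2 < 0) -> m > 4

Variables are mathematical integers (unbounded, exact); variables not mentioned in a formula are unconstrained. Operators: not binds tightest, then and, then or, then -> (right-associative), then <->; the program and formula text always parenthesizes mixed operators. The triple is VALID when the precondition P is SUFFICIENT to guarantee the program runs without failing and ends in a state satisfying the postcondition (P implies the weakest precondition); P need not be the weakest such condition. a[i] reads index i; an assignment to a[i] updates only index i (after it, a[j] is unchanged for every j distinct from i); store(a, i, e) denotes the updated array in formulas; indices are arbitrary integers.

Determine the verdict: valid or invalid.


Working backward. After the program, the postcondition ((2*e + 3 > -6 or c + 9 != -3) and e - 3*val + 2 < 0) -> m > 4 must hold; in canonical form it is ((2*e > -9 or c != -12) and e < 3*val - 2) -> m > 4.
Before val := mem[val] - val + 5: ((2*e > -9 or c != -12) and e + 3*val < 3*mem[val] + 13) -> m > 4
Before val := mem[c] + 1: ((2*e > -9 or c != -12) and 3*mem[c] + e < 3*mem[mem[c] + 1] + 10) -> m > 4
Before skip: ((2*e > -9 or c != -12) and 3*mem[c] + e < 3*mem[mem[c] + 1] + 10) -> m > 4
The weakest precondition is ((2*e > -9 or c != -12) and 3*mem[c] + e < 3*mem[mem[c] + 1] + 10) -> m > 4.
Check whether ((2*e > -9 or c != -12) and 3*mem[c] + e < 3*mem[mem[c] + 1] + 10) -> m > 0 implies it.
Countermodel: at the initial state c = 2, e = 0, m = 1, mem = {[1] = 17422, [2] = 0, elsewhere 0}, the precondition holds but the weakest precondition fails.
Answer: invalid


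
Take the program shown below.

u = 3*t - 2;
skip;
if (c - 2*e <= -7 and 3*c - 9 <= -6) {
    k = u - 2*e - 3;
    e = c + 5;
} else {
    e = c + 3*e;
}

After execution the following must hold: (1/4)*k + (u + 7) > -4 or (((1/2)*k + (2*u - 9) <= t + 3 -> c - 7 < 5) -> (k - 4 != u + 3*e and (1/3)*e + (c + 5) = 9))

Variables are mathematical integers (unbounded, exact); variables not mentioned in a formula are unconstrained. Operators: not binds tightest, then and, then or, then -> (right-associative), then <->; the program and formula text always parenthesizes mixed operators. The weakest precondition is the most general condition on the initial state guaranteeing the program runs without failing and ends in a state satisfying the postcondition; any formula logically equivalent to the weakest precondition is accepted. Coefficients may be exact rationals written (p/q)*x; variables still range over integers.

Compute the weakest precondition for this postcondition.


Working backward. After the program, the postcondition (1/4)*k + (u + 7) > -4 or (((1/2)*k + (2*u - 9) <= t + 3 -> c - 7 < 5) -> (k - 4 != u + 3*e and (1/3)*e + (c + 5) = 9)) must hold; in canonical form it is (1/4)*k + u > -11 or (((1/2)*k + 2*u <= t + 12 -> c < 12) -> (k != 3*e + u + 4 and c + (1/3)*e = 4)).
Then branch requires (5/4)*u > (1/2)*e - 41/4 or (((5/2)*u <= e + t + 27/2 -> c < 12) -> (3*c + 2*e != -22 and (4/3)*c = 7/3)); else branch requires (1/4)*k + u > -11 or (((1/2)*k + 2*u <= t + 12 -> c < 12) -> (k != 3*c + 9*e + u + 4 and (4/3)*c + e = 4)).
Before the if: ((c <= 2*e - 7 and 3*c <= 3) -> ((5/4)*u > (1/2)*e - 41/4 or (((5/2)*u <= e + t + 27/2 -> c < 12) -> (3*c + 2*e != -22 and (4/3)*c = 7/3)))) and ((not (c <= 2*e - 7 and 3*c <= 3)) -> ((1/4)*k + u > -11 or (((1/2)*k + 2*u <= t + 12 -> c < 12) -> (k != 3*c + 9*e + u + 4 and (4/3)*c + e = 4))))
Before skip: ((c <= 2*e - 7 and 3*c <= 3) -> ((5/4)*u > (1/2)*e - 41/4 or (((5/2)*u <= e + t + 27/2 -> c < 12) -> (3*c + 2*e != -22 and (4/3)*c = 7/3)))) and ((not (c <= 2*e - 7 and 3*c <= 3)) -> ((1/4)*k + u > -11 or (((1/2)*k + 2*u <= t + 12 -> c < 12) -> (k != 3*c + 9*e + u + 4 and (4/3)*c + e = 4))))
Before u := 3*t - 2: ((c <= 2*e - 7 and 3*c <= 3) -> ((15/4)*t > (1/2)*e - 31/4 or (((13/2)*t <= e + 37/2 -> c < 12) -> (3*c + 2*e != -22 and (4/3)*c = 7/3)))) and ((not (c <= 2*e - 7 and 3*c <= 3)) -> ((1/4)*k + 3*t > -9 or (((1/2)*k + 5*t <= 16 -> c < 12) -> (k != 3*c + 9*e + 3*t + 2 and (4/3)*c + e = 4))))
Answer: WP = ((c <= 2*e - 7 and 3*c <= 3) -> ((15/4)*t > (1/2)*e - 31/4 or (((13/2)*t <= e + 37/2 -> c < 12) -> (3*c + 2*e != -22 and (4/3)*c = 7/3)))) and ((not (c <= 2*e - 7 and 3*c <= 3)) -> ((1/4)*k + 3*t > -9 or (((1/2)*k + 5*t <= 16 -> c < 12) -> (k != 3*c + 9*e + 3*t + 2 and (4/3)*c + e = 4))))


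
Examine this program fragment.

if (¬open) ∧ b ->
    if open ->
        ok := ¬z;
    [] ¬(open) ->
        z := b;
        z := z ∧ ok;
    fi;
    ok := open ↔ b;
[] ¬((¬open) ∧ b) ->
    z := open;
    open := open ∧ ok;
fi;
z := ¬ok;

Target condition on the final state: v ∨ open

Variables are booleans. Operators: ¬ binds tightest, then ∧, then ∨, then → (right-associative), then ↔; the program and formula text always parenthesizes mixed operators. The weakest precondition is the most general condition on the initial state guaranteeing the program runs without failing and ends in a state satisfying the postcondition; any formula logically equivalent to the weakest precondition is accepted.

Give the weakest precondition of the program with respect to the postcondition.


Working backward. After the program, v ∨ open must hold.
Before z := ¬ok: v ∨ open
Then branch requires (open → (v ∨ open)) ∧ ((¬open) → (v ∨ open)); else branch requires v ∨ (open ∧ ok).
Before the if: (((¬open) ∧ b) → ((open → (v ∨ open)) ∧ ((¬open) → (v ∨ open)))) ∧ ((¬((¬open) ∧ b)) → (v ∨ (open ∧ ok)))
Answer: WP = (((¬open) ∧ b) → ((open → (v ∨ open)) ∧ ((¬open) → (v ∨ open)))) ∧ ((¬((¬open) ∧ b)) → (v ∨ (open ∧ ok)))


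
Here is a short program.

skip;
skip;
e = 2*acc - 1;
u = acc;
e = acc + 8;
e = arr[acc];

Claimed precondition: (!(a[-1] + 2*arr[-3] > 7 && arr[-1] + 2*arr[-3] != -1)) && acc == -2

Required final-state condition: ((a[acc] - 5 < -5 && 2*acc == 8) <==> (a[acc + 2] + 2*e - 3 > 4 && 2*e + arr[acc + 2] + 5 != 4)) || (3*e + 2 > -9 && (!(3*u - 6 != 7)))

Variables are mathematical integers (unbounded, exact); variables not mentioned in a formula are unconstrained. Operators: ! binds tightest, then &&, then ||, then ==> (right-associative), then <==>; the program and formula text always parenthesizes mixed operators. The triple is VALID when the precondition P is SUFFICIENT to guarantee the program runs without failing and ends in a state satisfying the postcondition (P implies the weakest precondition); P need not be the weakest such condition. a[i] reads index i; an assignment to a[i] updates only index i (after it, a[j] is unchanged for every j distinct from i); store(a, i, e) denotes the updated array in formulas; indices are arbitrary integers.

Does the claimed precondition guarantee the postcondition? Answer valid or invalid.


Working backward. After the program, the postcondition ((a[acc] - 5 < -5 && 2*acc == 8) <==> (a[acc + 2] + 2*e - 3 > 4 && 2*e + arr[acc + 2] + 5 != 4)) || (3*e + 2 > -9 && (!(3*u - 6 != 7))) must hold; in canonical form it is ((a[acc] < 0 && 2*acc == 8) <==> (a[acc + 2] + 2*e > 7 && arr[acc + 2] + 2*e != -1)) || (3*e > -11 && (!(3*u != 13))).
Before e := arr[acc]: ((a[acc] < 0 && 2*acc == 8) <==> (a[acc + 2] + 2*arr[acc] > 7 && arr[acc + 2] + 2*arr[acc] != -1)) || (3*arr[acc] > -11 && (!(3*u != 13)))
Before e := acc + 8: ((a[acc] < 0 && 2*acc == 8) <==> (a[acc + 2] + 2*arr[acc] > 7 && arr[acc + 2] + 2*arr[acc] != -1)) || (3*arr[acc] > -11 && (!(3*u != 13)))
Before u := acc: ((a[acc] < 0 && 2*acc == 8) <==> (a[acc + 2] + 2*arr[acc] > 7 && arr[acc + 2] + 2*arr[acc] != -1)) || (3*arr[acc] > -11 && (!(3*acc != 13)))
Before e := 2*acc - 1: ((a[acc] < 0 && 2*acc == 8) <==> (a[acc + 2] + 2*arr[acc] > 7 && arr[acc + 2] + 2*arr[acc] != -1)) || (3*arr[acc] > -11 && (!(3*acc != 13)))
Before skip: ((a[acc] < 0 && 2*acc == 8) <==> (a[acc + 2] + 2*arr[acc] > 7 && arr[acc + 2] + 2*arr[acc] != -1)) || (3*arr[acc] > -11 && (!(3*acc != 13)))
Before skip: ((a[acc] < 0 && 2*acc == 8) <==> (a[acc + 2] + 2*arr[acc] > 7 && arr[acc + 2] + 2*arr[acc] != -1)) || (3*arr[acc] > -11 && (!(3*acc != 13)))
The weakest precondition is ((a[acc] < 0 && 2*acc == 8) <==> (a[acc + 2] + 2*arr[acc] > 7 && arr[acc + 2] + 2*arr[acc] != -1)) || (3*arr[acc] > -11 && (!(3*acc != 13))).
Check whether (!(a[-1] + 2*arr[-3] > 7 && arr[-1] + 2*arr[-3] != -1)) && acc == -2 implies it.
Countermodel: at the initial state a = {[-3] = -15521, [-2] = -15521, [-1] = -15521, [0] = -13024, elsewhere -15521}, acc = -2, arr = {[-3] = -7040, [-2] = 6516, [-1] = -7040, [0] = 30152, elsewhere -7040}, the precondition holds but the weakest precondition fails.
Answer: invalid


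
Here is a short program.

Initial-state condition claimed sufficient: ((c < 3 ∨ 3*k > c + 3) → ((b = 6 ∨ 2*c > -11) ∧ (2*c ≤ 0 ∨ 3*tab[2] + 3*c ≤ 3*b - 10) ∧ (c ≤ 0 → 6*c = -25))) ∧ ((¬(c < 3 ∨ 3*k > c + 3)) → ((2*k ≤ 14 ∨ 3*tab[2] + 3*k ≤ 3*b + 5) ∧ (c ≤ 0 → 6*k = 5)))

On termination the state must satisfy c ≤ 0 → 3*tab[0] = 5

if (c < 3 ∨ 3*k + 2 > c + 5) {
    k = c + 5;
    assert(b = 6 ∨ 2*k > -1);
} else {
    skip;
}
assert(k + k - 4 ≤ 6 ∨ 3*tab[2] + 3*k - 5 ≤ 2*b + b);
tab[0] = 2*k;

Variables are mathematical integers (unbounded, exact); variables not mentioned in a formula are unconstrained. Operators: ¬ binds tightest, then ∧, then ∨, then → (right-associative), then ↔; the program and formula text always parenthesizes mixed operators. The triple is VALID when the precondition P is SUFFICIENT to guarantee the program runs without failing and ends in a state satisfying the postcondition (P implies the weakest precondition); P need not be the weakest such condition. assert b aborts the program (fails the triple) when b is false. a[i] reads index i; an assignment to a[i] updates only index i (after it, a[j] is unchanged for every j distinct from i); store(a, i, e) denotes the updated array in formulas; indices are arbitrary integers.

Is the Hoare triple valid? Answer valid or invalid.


Working backward. After the program, c ≤ 0 → 3*tab[0] = 5 must hold.
Before tab[0] := 2*k: c ≤ 0 → 6*k = 5
Before assert k + k - 4 ≤ 6 ∨ 3*tab[2] + 3*k - 5 ≤ 2*b + b: (2*k ≤ 10 ∨ 3*tab[2] + 3*k ≤ 3*b + 5) ∧ (c ≤ 0 → 6*k = 5)
Then branch requires (b = 6 ∨ 2*c > -11) ∧ (2*c ≤ 0 ∨ 3*tab[2] + 3*c ≤ 3*b - 10) ∧ (c ≤ 0 → 6*c = -25); else branch requires (2*k ≤ 10 ∨ 3*tab[2] + 3*k ≤ 3*b + 5) ∧ (c ≤ 0 → 6*k = 5).
Before the if: ((c < 3 ∨ 3*k > c + 3) → ((b = 6 ∨ 2*c > -11) ∧ (2*c ≤ 0 ∨ 3*tab[2] + 3*c ≤ 3*b - 10) ∧ (c ≤ 0 → 6*c = -25))) ∧ ((¬(c < 3 ∨ 3*k > c + 3)) → ((2*k ≤ 10 ∨ 3*tab[2] + 3*k ≤ 3*b + 5) ∧ (c ≤ 0 → 6*k = 5)))
The weakest precondition is ((c < 3 ∨ 3*k > c + 3) → ((b = 6 ∨ 2*c > -11) ∧ (2*c ≤ 0 ∨ 3*tab[2] + 3*c ≤ 3*b - 10) ∧ (c ≤ 0 → 6*c = -25))) ∧ ((¬(c < 3 ∨ 3*k > c + 3)) → ((2*k ≤ 10 ∨ 3*tab[2] + 3*k ≤ 3*b + 5) ∧ (c ≤ 0 → 6*k = 5))).
Check whether ((c < 3 ∨ 3*k > c + 3) → ((b = 6 ∨ 2*c > -11) ∧ (2*c ≤ 0 ∨ 3*tab[2] + 3*c ≤ 3*b - 10) ∧ (c ≤ 0 → 6*c = -25))) ∧ ((¬(c < 3 ∨ 3*k > c + 3)) → ((2*k ≤ 14 ∨ 3*tab[2] + 3*k ≤ 3*b + 5) ∧ (c ≤ 0 → 6*k = 5))) implies it.
Countermodel: at the initial state b = 0, c = 15, k = 6, tab = {[2] = 0, elsewhere 0}, the precondition holds but the weakest precondition fails.
Answer: invalid


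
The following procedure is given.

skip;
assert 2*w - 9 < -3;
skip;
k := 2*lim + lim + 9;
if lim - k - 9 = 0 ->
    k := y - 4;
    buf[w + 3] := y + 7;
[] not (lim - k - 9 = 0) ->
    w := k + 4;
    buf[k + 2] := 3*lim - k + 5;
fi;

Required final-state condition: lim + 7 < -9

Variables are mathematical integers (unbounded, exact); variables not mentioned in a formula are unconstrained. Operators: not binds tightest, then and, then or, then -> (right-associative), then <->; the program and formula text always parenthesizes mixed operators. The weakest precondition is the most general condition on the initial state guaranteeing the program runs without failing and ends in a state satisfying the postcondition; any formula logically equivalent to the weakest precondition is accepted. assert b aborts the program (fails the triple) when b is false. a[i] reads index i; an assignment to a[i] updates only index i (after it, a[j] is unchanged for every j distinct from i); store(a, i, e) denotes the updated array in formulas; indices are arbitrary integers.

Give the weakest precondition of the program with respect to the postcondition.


Working backward. After the program, the postcondition lim + 7 < -9 must hold; in canonical form it is lim < -16.
Then branch requires lim < -16; else branch requires lim < -16.
Before the if: (lim = k + 9 -> lim < -16) and ((not (lim = k + 9)) -> lim < -16)
Before k := 2*lim + lim + 9: (2*lim = -18 -> lim < -16) and ((not (2*lim = -18)) -> lim < -16)
Before skip: (2*lim = -18 -> lim < -16) and ((not (2*lim = -18)) -> lim < -16)
Before assert 2*w - 9 < -3: 2*w < 6 and (2*lim = -18 -> lim < -16) and ((not (2*lim = -18)) -> lim < -16)
Before skip: 2*w < 6 and (2*lim = -18 -> lim < -16) and ((not (2*lim = -18)) -> lim < -16)
Answer: WP = 2*w < 6 and (2*lim = -18 -> lim < -16) and ((not (2*lim = -18)) -> lim < -16)


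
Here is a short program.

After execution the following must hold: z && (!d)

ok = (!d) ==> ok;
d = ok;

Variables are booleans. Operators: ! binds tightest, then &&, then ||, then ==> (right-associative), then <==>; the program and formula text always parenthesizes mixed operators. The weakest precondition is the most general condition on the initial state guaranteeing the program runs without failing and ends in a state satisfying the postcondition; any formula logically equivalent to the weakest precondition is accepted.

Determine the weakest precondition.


Working backward. After the program, z && (!d) must hold.
Before d := ok: z && (!ok)
Before ok := (!d) ==> ok: z && (!((!d) ==> ok))
Answer: WP = z && (!((!d) ==> ok))


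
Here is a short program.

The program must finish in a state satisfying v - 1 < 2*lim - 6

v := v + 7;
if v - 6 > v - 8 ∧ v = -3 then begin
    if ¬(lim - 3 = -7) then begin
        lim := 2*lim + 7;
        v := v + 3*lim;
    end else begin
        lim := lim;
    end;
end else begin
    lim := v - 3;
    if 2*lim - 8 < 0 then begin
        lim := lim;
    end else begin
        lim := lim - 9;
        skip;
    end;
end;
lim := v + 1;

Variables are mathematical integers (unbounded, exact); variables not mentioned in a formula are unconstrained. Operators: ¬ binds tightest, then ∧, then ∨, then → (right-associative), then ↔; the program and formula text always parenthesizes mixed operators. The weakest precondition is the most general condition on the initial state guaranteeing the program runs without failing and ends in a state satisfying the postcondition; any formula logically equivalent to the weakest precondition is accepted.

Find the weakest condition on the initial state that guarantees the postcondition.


Working backward. After the program, the postcondition v - 1 < 2*lim - 6 must hold; in canonical form it is v < 2*lim - 5.
Before lim := v + 1: v > 3
Then branch requires ((¬(lim = -4)) → 6*lim + v > -18) ∧ (lim = -4 → v > 3); else branch requires (2*v < 14 → v > 3) ∧ ((¬(2*v < 14)) → v > 3).
Before the if: (v = -3 → (((¬(lim = -4)) → 6*lim + v > -18) ∧ (lim = -4 → v > 3))) ∧ ((¬(v = -3)) → ((2*v < 14 → v > 3) ∧ ((¬(2*v < 14)) → v > 3)))
Before v := v + 7: (v = -10 → (((¬(lim = -4)) → 6*lim + v > -25) ∧ (lim = -4 → v > -4))) ∧ ((¬(v = -10)) → ((2*v < 0 → v > -4) ∧ ((¬(2*v < 0)) → v > -4)))
Answer: WP = (v = -10 → (((¬(lim = -4)) → 6*lim + v > -25) ∧ (lim = -4 → v > -4))) ∧ ((¬(v = -10)) → ((2*v < 0 → v > -4) ∧ ((¬(2*v < 0)) → v > -4)))
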